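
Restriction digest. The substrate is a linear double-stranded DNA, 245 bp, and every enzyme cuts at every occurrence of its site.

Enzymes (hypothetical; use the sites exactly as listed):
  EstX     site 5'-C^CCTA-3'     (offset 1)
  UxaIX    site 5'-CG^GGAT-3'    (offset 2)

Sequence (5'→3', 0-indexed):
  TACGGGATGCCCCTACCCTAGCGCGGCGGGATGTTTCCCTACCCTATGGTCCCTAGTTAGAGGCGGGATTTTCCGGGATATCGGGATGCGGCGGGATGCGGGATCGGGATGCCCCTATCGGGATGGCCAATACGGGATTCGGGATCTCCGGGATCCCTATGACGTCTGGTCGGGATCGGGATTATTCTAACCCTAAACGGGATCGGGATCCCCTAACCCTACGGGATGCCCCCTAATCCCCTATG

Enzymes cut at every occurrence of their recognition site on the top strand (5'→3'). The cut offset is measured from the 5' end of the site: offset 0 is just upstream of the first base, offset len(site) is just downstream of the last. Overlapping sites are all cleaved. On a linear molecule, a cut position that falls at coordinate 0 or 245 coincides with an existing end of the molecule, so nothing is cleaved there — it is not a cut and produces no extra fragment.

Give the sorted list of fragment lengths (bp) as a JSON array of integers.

Per-enzyme occurrences:
  EstX (CCCTA, off=1): starts [10, 15, 36, 41, 50, 112, 154, 190, 210, 216, 230, 238] → cuts [11, 16, 37, 42, 51, 113, 155, 191, 211, 217, 231, 239]
  UxaIX (CGGGAT, off=2): starts [2, 26, 63, 73, 81, 91, 98, 104, 118, 132, 139, 148, 170, 176, 197, 203, 221] → cuts [4, 28, 65, 75, 83, 93, 100, 106, 120, 134, 141, 150, 172, 178, 199, 205, 223]

All cut coordinates (distinct, sorted): [4, 11, 16, 28, 37, 42, 51, 65, 75, 83, 93, 100, 106, 113, 120, 134, 141, 150, 155, 172, 178, 191, 199, 205, 211, 217, 223, 231, 239]

Fragments:
  [0,4): 4 bp
  [4,11): 7 bp
  [11,16): 5 bp
  [16,28): 12 bp
  [28,37): 9 bp
  [37,42): 5 bp
  [42,51): 9 bp
  [51,65): 14 bp
  [65,75): 10 bp
  [75,83): 8 bp
  [83,93): 10 bp
  [93,100): 7 bp
  [100,106): 6 bp
  [106,113): 7 bp
  [113,120): 7 bp
  [120,134): 14 bp
  [134,141): 7 bp
  [141,150): 9 bp
  [150,155): 5 bp
  [155,172): 17 bp
  [172,178): 6 bp
  [178,191): 13 bp
  [191,199): 8 bp
  [199,205): 6 bp
  [205,211): 6 bp
  [211,217): 6 bp
  [217,223): 6 bp
  [223,231): 8 bp
  [231,239): 8 bp
  [239,245): 6 bp

[4,5,5,5,6,6,6,6,6,6,6,7,7,7,7,7,8,8,8,8,9,9,9,10,10,12,13,14,14,17]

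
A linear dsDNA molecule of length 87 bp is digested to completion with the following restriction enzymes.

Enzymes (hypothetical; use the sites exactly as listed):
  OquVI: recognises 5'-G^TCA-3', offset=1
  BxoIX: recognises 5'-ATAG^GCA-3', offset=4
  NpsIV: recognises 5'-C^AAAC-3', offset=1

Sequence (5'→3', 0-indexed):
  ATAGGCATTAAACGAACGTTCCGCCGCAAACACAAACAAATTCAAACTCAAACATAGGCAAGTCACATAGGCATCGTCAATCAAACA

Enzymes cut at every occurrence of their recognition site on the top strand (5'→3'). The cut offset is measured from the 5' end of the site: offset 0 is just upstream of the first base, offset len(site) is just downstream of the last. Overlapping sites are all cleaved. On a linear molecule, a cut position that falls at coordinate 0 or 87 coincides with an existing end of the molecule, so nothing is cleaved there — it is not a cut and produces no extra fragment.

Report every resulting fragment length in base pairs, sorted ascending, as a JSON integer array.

Scan for sites:
  OquVI GTCA/1: at [61, 75] ⇒ [62, 76]
  BxoIX ATAGGCA/4: at [0, 53, 66] ⇒ [4, 57, 70]
  NpsIV CAAAC/1: at [26, 32, 42, 48, 81] ⇒ [27, 33, 43, 49, 82]

Pooled cuts: [4, 27, 33, 43, 49, 57, 62, 70, 76, 82]

Fragments:
  [0,4): 4 bp
  [4,27): 23 bp
  [27,33): 6 bp
  [33,43): 10 bp
  [43,49): 6 bp
  [49,57): 8 bp
  [57,62): 5 bp
  [62,70): 8 bp
  [70,76): 6 bp
  [76,82): 6 bp
  [82,87): 5 bp

[4,5,5,6,6,6,6,8,8,10,23]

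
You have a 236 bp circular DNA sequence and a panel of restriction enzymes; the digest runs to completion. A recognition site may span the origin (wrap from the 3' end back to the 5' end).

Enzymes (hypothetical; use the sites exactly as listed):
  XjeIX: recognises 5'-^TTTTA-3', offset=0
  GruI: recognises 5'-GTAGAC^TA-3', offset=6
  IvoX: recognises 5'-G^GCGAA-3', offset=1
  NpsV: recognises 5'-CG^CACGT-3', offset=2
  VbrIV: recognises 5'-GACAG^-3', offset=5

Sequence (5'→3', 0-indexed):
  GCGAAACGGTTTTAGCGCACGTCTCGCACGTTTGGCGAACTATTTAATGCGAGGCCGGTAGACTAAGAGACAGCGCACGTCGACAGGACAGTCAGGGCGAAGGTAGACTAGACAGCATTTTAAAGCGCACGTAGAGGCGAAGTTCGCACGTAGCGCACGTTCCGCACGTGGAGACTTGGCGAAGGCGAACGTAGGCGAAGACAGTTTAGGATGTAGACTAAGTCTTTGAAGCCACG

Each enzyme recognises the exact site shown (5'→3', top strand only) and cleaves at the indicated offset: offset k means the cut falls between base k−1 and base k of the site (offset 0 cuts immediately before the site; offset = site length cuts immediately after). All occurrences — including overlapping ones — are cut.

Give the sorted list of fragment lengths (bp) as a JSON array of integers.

[2,2,5,5,6,7,8,8,9,9,9,9,9,10,10,10,10,10,11,12,14,14,18,29]

Scan for sites:
  XjeIX (TTTTA, off=0): starts [9, 117] → cuts [9, 117]
  GruI (GTAGACTA, off=6): starts [57, 102, 212] → cuts [63, 108, 218]
  IvoX (GGCGAA, off=1): starts [33, 95, 135, 177, 183, 193, 235] → cuts [0, 34, 96, 136, 178, 184, 194]
  NpsV (CGCACGT, off=2): starts [15, 24, 73, 125, 144, 153, 162] → cuts [17, 26, 75, 127, 146, 155, 164]
  VbrIV (GACAG, off=5): starts [68, 81, 86, 110, 199] → cuts [73, 86, 91, 115, 204]

All cut coordinates (distinct, sorted): [0, 9, 17, 26, 34, 63, 73, 75, 86, 91, 96, 108, 115, 117, 127, 136, 146, 155, 164, 178, 184, 194, 204, 218]

Fragments:
  0→9: 9 bp
  9→17: 8 bp
  17→26: 9 bp
  26→34: 8 bp
  34→63: 29 bp
  63→73: 10 bp
  73→75: 2 bp
  75→86: 11 bp
  86→91: 5 bp
  91→96: 5 bp
  96→108: 12 bp
  108→115: 7 bp
  115→117: 2 bp
  117→127: 10 bp
  127→136: 9 bp
  136→146: 10 bp
  146→155: 9 bp
  155→164: 9 bp
  164→178: 14 bp
  178→184: 6 bp
  184→194: 10 bp
  194→204: 10 bp
  204→218: 14 bp
  218→0 (wrap): 236-218+0 = 18 bp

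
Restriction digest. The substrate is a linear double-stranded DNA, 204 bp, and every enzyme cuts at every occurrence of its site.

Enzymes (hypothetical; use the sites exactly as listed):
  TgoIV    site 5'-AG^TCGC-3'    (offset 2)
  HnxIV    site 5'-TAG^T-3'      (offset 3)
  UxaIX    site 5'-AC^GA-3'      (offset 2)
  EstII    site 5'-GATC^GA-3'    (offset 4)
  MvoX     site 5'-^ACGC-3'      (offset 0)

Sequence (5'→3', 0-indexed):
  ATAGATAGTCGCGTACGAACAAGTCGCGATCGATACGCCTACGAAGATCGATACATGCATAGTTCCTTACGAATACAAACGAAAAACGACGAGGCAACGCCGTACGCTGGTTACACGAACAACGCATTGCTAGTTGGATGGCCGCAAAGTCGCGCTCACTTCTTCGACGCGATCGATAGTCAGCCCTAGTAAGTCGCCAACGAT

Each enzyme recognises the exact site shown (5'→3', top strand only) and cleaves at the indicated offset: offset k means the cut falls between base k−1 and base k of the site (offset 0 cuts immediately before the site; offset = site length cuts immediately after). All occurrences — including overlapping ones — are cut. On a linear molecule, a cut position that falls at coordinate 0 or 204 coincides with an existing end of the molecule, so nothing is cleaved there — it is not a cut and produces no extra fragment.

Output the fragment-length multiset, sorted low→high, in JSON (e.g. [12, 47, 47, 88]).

Scan for sites:
  TgoIV (AGTCGC, off=2): starts [6, 21, 147, 191] → cuts [8, 23, 149, 193]
  HnxIV (TAGT, off=3): starts [5, 59, 130, 176, 186] → cuts [8, 62, 133, 179, 189]
  UxaIX (ACGA, off=2): starts [14, 40, 68, 78, 85, 88, 114, 199] → cuts [16, 42, 70, 80, 87, 90, 116, 201]
  EstII (GATCGA, off=4): starts [27, 45, 170] → cuts [31, 49, 174]
  MvoX (ACGC, off=0): starts [34, 96, 103, 121, 166] → cuts [34, 96, 103, 121, 166]

All cut coordinates (distinct, sorted): [8, 16, 23, 31, 34, 42, 49, 62, 70, 80, 87, 90, 96, 103, 116, 121, 133, 149, 166, 174, 179, 189, 193, 201]

Fragment lengths:
  [0,8): 8 bp
  [8,16): 8 bp
  [16,23): 7 bp
  [23,31): 8 bp
  [31,34): 3 bp
  [34,42): 8 bp
  [42,49): 7 bp
  [49,62): 13 bp
  [62,70): 8 bp
  [70,80): 10 bp
  [80,87): 7 bp
  [87,90): 3 bp
  [90,96): 6 bp
  [96,103): 7 bp
  [103,116): 13 bp
  [116,121): 5 bp
  [121,133): 12 bp
  [133,149): 16 bp
  [149,166): 17 bp
  [166,174): 8 bp
  [174,179): 5 bp
  [179,189): 10 bp
  [189,193): 4 bp
  [193,201): 8 bp
  [201,204): 3 bp

[3,3,3,4,5,5,6,7,7,7,7,8,8,8,8,8,8,8,10,10,12,13,13,16,17]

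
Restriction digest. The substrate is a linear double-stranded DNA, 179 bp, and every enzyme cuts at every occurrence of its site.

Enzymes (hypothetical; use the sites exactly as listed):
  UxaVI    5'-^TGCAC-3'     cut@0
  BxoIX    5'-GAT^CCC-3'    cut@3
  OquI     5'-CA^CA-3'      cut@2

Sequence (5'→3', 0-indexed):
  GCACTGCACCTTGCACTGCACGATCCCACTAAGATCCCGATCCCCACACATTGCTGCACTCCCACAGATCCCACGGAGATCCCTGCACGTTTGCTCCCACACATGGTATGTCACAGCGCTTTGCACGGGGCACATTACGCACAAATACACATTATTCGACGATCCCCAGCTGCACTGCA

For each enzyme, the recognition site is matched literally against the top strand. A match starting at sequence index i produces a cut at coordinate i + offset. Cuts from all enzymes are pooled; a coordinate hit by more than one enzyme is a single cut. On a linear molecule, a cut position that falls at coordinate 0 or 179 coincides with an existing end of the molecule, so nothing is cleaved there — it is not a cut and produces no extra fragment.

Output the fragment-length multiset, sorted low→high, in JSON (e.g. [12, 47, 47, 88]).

Scan for sites:
  UxaVI (TGCAC, off=0): starts [4, 11, 16, 54, 83, 121, 170] → cuts [4, 11, 16, 54, 83, 121, 170]
  BxoIX (GATCCC, off=3): starts [21, 32, 38, 66, 77, 160] → cuts [24, 35, 41, 69, 80, 163]
  OquI (CACA, off=2): starts [44, 46, 62, 97, 99, 111, 130, 139, 147] → cuts [46, 48, 64, 99, 101, 113, 132, 141, 149]

Pooled cuts: [4, 11, 16, 24, 35, 41, 46, 48, 54, 64, 69, 80, 83, 99, 101, 113, 121, 132, 141, 149, 163, 170]

Fragments:
  [0,4): 4 bp
  [4,11): 7 bp
  [11,16): 5 bp
  [16,24): 8 bp
  [24,35): 11 bp
  [35,41): 6 bp
  [41,46): 5 bp
  [46,48): 2 bp
  [48,54): 6 bp
  [54,64): 10 bp
  [64,69): 5 bp
  [69,80): 11 bp
  [80,83): 3 bp
  [83,99): 16 bp
  [99,101): 2 bp
  [101,113): 12 bp
  [113,121): 8 bp
  [121,132): 11 bp
  [132,141): 9 bp
  [141,149): 8 bp
  [149,163): 14 bp
  [163,170): 7 bp
  [170,179): 9 bp

[2,2,3,4,5,5,5,6,6,7,7,8,8,8,9,9,10,11,11,11,12,14,16]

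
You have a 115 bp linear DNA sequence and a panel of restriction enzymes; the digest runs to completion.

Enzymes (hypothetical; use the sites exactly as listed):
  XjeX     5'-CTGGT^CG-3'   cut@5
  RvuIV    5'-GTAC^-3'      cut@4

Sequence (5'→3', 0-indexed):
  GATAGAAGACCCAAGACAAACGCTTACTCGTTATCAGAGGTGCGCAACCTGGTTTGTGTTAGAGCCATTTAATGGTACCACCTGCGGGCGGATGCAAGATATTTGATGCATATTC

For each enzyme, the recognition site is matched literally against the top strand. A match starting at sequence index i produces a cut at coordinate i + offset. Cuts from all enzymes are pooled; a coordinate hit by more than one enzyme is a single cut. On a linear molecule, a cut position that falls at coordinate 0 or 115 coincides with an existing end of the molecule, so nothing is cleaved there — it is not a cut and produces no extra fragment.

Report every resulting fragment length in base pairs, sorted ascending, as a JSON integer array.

Per-enzyme occurrences:
  XjeX (CTGGTCG, off=5): no sites
  RvuIV (GTAC, off=4): starts [74] → cuts [78]

All cut coordinates (distinct, sorted): [78]

Fragments:
  [0,78): 78 bp
  [78,115): 37 bp

[37,78]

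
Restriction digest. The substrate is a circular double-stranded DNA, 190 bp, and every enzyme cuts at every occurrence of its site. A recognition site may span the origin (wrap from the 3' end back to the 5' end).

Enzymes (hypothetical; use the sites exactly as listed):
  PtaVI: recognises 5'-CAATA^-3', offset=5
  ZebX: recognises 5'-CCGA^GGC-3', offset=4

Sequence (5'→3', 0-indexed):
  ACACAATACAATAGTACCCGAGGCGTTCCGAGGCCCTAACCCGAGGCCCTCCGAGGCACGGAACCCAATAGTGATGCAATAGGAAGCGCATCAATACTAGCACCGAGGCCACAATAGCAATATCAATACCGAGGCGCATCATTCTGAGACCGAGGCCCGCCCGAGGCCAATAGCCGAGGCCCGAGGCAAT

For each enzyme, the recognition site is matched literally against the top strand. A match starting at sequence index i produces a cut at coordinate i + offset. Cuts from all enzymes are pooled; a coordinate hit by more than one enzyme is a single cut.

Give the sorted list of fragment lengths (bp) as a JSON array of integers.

Site scan:
  PtaVI CAATA/5: at [3, 8, 65, 76, 91, 111, 117, 123, 167, 186] ⇒ [1, 8, 13, 70, 81, 96, 116, 122, 128, 172]
  ZebX CCGAGGC/4: at [17, 27, 40, 50, 102, 128, 149, 160, 173, 180] ⇒ [21, 31, 44, 54, 106, 132, 153, 164, 177, 184]

All cut coordinates (distinct, sorted): [1, 8, 13, 21, 31, 44, 54, 70, 81, 96, 106, 116, 122, 128, 132, 153, 164, 172, 177, 184]

Fragment lengths:
  1→8: 7 bp
  8→13: 5 bp
  13→21: 8 bp
  21→31: 10 bp
  31→44: 13 bp
  44→54: 10 bp
  54→70: 16 bp
  70→81: 11 bp
  81→96: 15 bp
  96→106: 10 bp
  106→116: 10 bp
  116→122: 6 bp
  122→128: 6 bp
  128→132: 4 bp
  132→153: 21 bp
  153→164: 11 bp
  164→172: 8 bp
  172→177: 5 bp
  177→184: 7 bp
  184→1 (wrap): 190-184+1 = 7 bp

[4,5,5,6,6,7,7,7,8,8,10,10,10,10,11,11,13,15,16,21]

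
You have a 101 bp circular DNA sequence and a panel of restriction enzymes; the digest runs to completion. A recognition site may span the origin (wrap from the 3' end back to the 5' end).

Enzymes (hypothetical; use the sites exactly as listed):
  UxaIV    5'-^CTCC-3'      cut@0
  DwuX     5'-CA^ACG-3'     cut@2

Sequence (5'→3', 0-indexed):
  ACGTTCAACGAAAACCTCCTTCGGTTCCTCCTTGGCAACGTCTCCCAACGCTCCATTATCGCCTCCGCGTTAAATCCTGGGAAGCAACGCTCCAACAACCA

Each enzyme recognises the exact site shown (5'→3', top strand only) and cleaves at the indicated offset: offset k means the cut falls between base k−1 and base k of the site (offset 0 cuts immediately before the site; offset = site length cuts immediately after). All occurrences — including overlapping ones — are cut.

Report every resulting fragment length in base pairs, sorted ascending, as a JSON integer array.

[3,3,4,6,7,8,10,12,12,12,24]

Per-enzyme occurrences:
  UxaIV CTCC/0: at [15, 27, 41, 50, 62, 89] ⇒ [15, 27, 41, 50, 62, 89]
  DwuX CAACG/2: at [5, 35, 45, 84, 99] ⇒ [0, 7, 37, 47, 86]

All cut coordinates (distinct, sorted): [0, 7, 15, 27, 37, 41, 47, 50, 62, 86, 89]

Fragment lengths:
  0→7: 7 bp
  7→15: 8 bp
  15→27: 12 bp
  27→37: 10 bp
  37→41: 4 bp
  41→47: 6 bp
  47→50: 3 bp
  50→62: 12 bp
  62→86: 24 bp
  86→89: 3 bp
  89→0 (wrap): 101-89+0 = 12 bp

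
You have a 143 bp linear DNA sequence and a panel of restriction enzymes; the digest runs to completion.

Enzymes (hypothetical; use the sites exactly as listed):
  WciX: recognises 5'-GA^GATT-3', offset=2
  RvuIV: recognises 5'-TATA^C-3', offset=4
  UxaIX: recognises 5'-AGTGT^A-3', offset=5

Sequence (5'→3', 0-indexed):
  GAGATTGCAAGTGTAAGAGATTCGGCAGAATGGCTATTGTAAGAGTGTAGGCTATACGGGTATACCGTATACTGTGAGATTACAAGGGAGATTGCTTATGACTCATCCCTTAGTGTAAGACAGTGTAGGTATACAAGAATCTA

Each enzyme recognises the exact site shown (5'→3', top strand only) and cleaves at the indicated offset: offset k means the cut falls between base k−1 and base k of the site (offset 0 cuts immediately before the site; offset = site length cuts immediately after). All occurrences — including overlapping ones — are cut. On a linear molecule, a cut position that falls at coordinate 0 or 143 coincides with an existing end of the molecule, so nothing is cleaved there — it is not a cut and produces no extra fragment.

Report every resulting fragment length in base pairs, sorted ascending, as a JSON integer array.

[2,4,6,7,7,8,8,10,10,12,12,27,30]

Per-enzyme occurrences:
  WciX GAGATT/2: at [0, 16, 75, 87] ⇒ [2, 18, 77, 89]
  RvuIV TATAC/4: at [52, 60, 67, 129] ⇒ [56, 64, 71, 133]
  UxaIX AGTGTA/5: at [9, 43, 111, 121] ⇒ [14, 48, 116, 126]

Pooled cuts: [2, 14, 18, 48, 56, 64, 71, 77, 89, 116, 126, 133]

Fragment lengths:
  [0,2): 2 bp
  [2,14): 12 bp
  [14,18): 4 bp
  [18,48): 30 bp
  [48,56): 8 bp
  [56,64): 8 bp
  [64,71): 7 bp
  [71,77): 6 bp
  [77,89): 12 bp
  [89,116): 27 bp
  [116,126): 10 bp
  [126,133): 7 bp
  [133,143): 10 bp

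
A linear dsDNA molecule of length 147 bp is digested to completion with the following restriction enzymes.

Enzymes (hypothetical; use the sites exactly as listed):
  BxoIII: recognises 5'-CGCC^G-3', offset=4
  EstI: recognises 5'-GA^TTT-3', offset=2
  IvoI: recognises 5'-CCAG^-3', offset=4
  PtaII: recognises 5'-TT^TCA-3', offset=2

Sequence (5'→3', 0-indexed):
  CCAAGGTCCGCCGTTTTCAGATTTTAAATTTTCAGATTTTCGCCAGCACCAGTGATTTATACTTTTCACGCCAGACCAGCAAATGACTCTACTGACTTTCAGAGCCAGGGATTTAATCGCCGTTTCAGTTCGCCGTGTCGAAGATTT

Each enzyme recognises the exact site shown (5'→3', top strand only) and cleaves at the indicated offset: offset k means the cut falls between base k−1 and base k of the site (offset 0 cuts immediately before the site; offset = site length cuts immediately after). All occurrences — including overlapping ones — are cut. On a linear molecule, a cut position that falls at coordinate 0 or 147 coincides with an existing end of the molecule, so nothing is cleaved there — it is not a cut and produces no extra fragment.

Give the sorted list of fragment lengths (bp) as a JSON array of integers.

[3,3,3,3,4,5,5,5,6,9,10,10,10,10,10,10,10,12,19]

Per-enzyme occurrences:
  BxoIII CGCCG/4: at [8, 117, 130] ⇒ [12, 121, 134]
  EstI GATTT/2: at [19, 34, 53, 109, 142] ⇒ [21, 36, 55, 111, 144]
  IvoI CCAG/4: at [42, 48, 70, 75, 104] ⇒ [46, 52, 74, 79, 108]
  PtaII TTTCA/2: at [14, 29, 63, 96, 122] ⇒ [16, 31, 65, 98, 124]

Pooled cuts: [12, 16, 21, 31, 36, 46, 52, 55, 65, 74, 79, 98, 108, 111, 121, 124, 134, 144]

Fragments:
  [0,12): 12 bp
  [12,16): 4 bp
  [16,21): 5 bp
  [21,31): 10 bp
  [31,36): 5 bp
  [36,46): 10 bp
  [46,52): 6 bp
  [52,55): 3 bp
  [55,65): 10 bp
  [65,74): 9 bp
  [74,79): 5 bp
  [79,98): 19 bp
  [98,108): 10 bp
  [108,111): 3 bp
  [111,121): 10 bp
  [121,124): 3 bp
  [124,134): 10 bp
  [134,144): 10 bp
  [144,147): 3 bp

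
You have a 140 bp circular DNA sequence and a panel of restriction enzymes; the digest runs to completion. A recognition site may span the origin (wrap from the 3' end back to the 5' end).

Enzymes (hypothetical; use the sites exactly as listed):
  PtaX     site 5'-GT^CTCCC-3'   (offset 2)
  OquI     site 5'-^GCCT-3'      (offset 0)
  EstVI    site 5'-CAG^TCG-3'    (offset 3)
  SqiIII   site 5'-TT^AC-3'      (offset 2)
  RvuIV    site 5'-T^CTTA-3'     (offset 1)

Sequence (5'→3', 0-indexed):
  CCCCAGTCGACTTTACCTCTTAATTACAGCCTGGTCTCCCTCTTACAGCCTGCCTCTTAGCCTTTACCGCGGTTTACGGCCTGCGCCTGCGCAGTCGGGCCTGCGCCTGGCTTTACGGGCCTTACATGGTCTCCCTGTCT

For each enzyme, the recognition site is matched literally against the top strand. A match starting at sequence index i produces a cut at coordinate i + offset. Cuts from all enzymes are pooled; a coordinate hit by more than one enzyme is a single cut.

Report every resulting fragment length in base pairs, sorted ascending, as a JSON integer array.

[3,3,3,3,4,4,4,4,4,4,5,6,6,6,6,7,7,7,8,8,8,10,10,10]

Site scan:
  PtaX GTCTCCC/2: at [33, 128, 136] ⇒ [35, 130, 138]
  OquI GCCT/0: at [28, 47, 51, 59, 78, 84, 98, 104, 118] ⇒ [28, 47, 51, 59, 78, 84, 98, 104, 118]
  EstVI CAGTCG/3: at [3, 91] ⇒ [6, 94]
  SqiIII TTAC/2: at [12, 23, 42, 63, 73, 112, 121] ⇒ [14, 25, 44, 65, 75, 114, 123]
  RvuIV TCTTA/1: at [17, 40, 54] ⇒ [18, 41, 55]

Pooled cuts: [6, 14, 18, 25, 28, 35, 41, 44, 47, 51, 55, 59, 65, 75, 78, 84, 94, 98, 104, 114, 118, 123, 130, 138]

Fragment lengths:
  6→14: 8 bp
  14→18: 4 bp
  18→25: 7 bp
  25→28: 3 bp
  28→35: 7 bp
  35→41: 6 bp
  41→44: 3 bp
  44→47: 3 bp
  47→51: 4 bp
  51→55: 4 bp
  55→59: 4 bp
  59→65: 6 bp
  65→75: 10 bp
  75→78: 3 bp
  78→84: 6 bp
  84→94: 10 bp
  94→98: 4 bp
  98→104: 6 bp
  104→114: 10 bp
  114→118: 4 bp
  118→123: 5 bp
  123→130: 7 bp
  130→138: 8 bp
  138→6 (wrap): 140-138+6 = 8 bp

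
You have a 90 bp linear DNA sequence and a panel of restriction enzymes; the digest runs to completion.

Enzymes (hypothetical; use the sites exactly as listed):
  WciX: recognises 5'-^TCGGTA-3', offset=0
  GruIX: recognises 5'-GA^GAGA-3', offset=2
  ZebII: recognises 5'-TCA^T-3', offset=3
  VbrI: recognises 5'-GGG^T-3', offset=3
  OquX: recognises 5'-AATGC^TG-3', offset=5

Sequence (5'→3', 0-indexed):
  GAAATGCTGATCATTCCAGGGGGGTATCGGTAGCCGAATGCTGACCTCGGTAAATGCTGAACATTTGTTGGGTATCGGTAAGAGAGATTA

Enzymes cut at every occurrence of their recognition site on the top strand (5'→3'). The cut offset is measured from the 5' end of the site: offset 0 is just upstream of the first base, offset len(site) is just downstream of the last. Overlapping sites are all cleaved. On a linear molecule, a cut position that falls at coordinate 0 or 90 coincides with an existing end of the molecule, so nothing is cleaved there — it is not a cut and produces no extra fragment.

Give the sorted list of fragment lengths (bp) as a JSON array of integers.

[2,2,5,6,7,7,9,11,11,15,15]

Site scan:
  WciX TCGGTA/0: at [26, 46, 74] ⇒ [26, 46, 74]
  GruIX GAGAGA/2: at [81] ⇒ [83]
  ZebII TCAT/3: at [10] ⇒ [13]
  VbrI GGGT/3: at [21, 69] ⇒ [24, 72]
  OquX AATGCTG/5: at [2, 36, 52] ⇒ [7, 41, 57]

All cut coordinates (distinct, sorted): [7, 13, 24, 26, 41, 46, 57, 72, 74, 83]

Fragments:
  [0,7): 7 bp
  [7,13): 6 bp
  [13,24): 11 bp
  [24,26): 2 bp
  [26,41): 15 bp
  [41,46): 5 bp
  [46,57): 11 bp
  [57,72): 15 bp
  [72,74): 2 bp
  [74,83): 9 bp
  [83,90): 7 bp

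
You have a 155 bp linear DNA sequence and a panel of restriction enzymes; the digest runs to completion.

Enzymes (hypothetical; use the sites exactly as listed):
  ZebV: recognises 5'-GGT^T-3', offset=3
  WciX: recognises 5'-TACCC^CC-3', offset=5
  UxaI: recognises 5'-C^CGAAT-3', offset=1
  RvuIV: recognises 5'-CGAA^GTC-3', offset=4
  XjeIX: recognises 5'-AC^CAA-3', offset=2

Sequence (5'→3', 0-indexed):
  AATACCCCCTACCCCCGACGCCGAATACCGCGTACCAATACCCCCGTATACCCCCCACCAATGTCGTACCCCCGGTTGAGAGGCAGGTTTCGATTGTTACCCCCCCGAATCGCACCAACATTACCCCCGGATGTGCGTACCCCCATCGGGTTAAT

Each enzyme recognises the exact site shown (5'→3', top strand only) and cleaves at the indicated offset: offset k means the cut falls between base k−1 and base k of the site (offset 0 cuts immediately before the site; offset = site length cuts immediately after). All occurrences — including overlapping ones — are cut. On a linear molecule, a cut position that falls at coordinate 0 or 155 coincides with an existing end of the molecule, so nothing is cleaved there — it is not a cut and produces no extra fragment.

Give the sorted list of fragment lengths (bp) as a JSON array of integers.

Scan for sites:
  ZebV GGTT/3: at [73, 85, 148] ⇒ [76, 88, 151]
  WciX TACCCCC/5: at [2, 9, 38, 48, 66, 97, 121, 137] ⇒ [7, 14, 43, 53, 71, 102, 126, 142]
  UxaI CCGAAT/1: at [20, 104] ⇒ [21, 105]
  RvuIV (CGAAGTC, off=4): no sites
  XjeIX ACCAA/2: at [33, 56, 113] ⇒ [35, 58, 115]

All cut coordinates (distinct, sorted): [7, 14, 21, 35, 43, 53, 58, 71, 76, 88, 102, 105, 115, 126, 142, 151]

Fragment lengths:
  [0,7): 7 bp
  [7,14): 7 bp
  [14,21): 7 bp
  [21,35): 14 bp
  [35,43): 8 bp
  [43,53): 10 bp
  [53,58): 5 bp
  [58,71): 13 bp
  [71,76): 5 bp
  [76,88): 12 bp
  [88,102): 14 bp
  [102,105): 3 bp
  [105,115): 10 bp
  [115,126): 11 bp
  [126,142): 16 bp
  [142,151): 9 bp
  [151,155): 4 bp

[3,4,5,5,7,7,7,8,9,10,10,11,12,13,14,14,16]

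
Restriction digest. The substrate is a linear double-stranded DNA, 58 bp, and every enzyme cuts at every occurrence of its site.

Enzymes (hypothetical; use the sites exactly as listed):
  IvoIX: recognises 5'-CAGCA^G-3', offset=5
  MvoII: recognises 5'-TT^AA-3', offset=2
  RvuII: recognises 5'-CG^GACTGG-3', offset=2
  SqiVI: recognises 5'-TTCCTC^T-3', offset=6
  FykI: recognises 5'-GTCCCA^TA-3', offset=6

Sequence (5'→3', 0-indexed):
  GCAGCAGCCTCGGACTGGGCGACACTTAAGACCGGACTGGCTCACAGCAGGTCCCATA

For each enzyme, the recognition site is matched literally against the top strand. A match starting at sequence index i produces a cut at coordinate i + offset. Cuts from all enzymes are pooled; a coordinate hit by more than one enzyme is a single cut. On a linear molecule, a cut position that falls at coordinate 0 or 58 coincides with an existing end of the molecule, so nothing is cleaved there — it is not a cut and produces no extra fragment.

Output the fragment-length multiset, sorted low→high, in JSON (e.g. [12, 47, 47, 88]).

Site scan:
  IvoIX CAGCAG/5: at [1, 44] ⇒ [6, 49]
  MvoII TTAA/2: at [25] ⇒ [27]
  RvuII CGGACTGG/2: at [10, 32] ⇒ [12, 34]
  SqiVI (TTCCTCT, off=6): no sites
  FykI GTCCCATA/6: at [50] ⇒ [56]

Pooled cuts: [6, 12, 27, 34, 49, 56]

Fragment lengths:
  [0,6): 6 bp
  [6,12): 6 bp
  [12,27): 15 bp
  [27,34): 7 bp
  [34,49): 15 bp
  [49,56): 7 bp
  [56,58): 2 bp

[2,6,6,7,7,15,15]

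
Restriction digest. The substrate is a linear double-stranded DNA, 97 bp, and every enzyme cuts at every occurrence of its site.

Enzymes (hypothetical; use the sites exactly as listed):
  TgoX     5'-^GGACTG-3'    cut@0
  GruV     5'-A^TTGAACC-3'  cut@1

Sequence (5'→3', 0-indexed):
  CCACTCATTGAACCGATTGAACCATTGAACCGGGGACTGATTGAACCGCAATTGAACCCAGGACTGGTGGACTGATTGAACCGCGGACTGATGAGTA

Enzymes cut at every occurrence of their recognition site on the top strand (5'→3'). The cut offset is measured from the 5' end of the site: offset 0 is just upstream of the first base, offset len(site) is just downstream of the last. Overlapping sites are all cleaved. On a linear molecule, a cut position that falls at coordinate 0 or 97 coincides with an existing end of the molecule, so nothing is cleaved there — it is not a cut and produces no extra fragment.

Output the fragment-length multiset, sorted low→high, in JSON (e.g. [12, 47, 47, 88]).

Site scan:
  TgoX (GGACTG, off=0): starts [33, 60, 68, 84] → cuts [33, 60, 68, 84]
  GruV (ATTGAACC, off=1): starts [6, 15, 23, 39, 50, 74] → cuts [7, 16, 24, 40, 51, 75]

All cut coordinates (distinct, sorted): [7, 16, 24, 33, 40, 51, 60, 68, 75, 84]

Fragment lengths:
  [0,7): 7 bp
  [7,16): 9 bp
  [16,24): 8 bp
  [24,33): 9 bp
  [33,40): 7 bp
  [40,51): 11 bp
  [51,60): 9 bp
  [60,68): 8 bp
  [68,75): 7 bp
  [75,84): 9 bp
  [84,97): 13 bp

[7,7,7,8,8,9,9,9,9,11,13]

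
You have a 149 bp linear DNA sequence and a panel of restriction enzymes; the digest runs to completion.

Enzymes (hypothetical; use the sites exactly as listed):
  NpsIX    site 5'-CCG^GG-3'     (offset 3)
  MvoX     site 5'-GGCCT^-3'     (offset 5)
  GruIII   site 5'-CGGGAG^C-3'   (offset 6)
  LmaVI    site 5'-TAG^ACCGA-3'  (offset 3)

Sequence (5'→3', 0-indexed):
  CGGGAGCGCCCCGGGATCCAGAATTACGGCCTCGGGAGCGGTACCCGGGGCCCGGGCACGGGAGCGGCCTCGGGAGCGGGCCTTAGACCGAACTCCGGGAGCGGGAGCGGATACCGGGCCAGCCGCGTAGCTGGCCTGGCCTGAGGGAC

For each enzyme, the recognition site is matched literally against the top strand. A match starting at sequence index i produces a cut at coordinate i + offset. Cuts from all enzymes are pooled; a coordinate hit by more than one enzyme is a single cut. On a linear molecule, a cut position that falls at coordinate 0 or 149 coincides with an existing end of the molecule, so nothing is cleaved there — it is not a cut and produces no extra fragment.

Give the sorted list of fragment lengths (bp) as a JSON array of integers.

[3,4,5,6,6,6,6,6,7,7,7,7,9,9,10,11,19,21]

Site scan:
  NpsIX (CCGGG, off=3): starts [10, 44, 51, 94, 113] → cuts [13, 47, 54, 97, 116]
  MvoX (GGCCT, off=5): starts [27, 65, 78, 132, 137] → cuts [32, 70, 83, 137, 142]
  GruIII (CGGGAGC, off=6): starts [0, 32, 58, 70, 95, 101] → cuts [6, 38, 64, 76, 101, 107]
  LmaVI (TAGACCGA, off=3): starts [83] → cuts [86]

Pooled cuts: [6, 13, 32, 38, 47, 54, 64, 70, 76, 83, 86, 97, 101, 107, 116, 137, 142]

Fragments:
  [0,6): 6 bp
  [6,13): 7 bp
  [13,32): 19 bp
  [32,38): 6 bp
  [38,47): 9 bp
  [47,54): 7 bp
  [54,64): 10 bp
  [64,70): 6 bp
  [70,76): 6 bp
  [76,83): 7 bp
  [83,86): 3 bp
  [86,97): 11 bp
  [97,101): 4 bp
  [101,107): 6 bp
  [107,116): 9 bp
  [116,137): 21 bp
  [137,142): 5 bp
  [142,149): 7 bp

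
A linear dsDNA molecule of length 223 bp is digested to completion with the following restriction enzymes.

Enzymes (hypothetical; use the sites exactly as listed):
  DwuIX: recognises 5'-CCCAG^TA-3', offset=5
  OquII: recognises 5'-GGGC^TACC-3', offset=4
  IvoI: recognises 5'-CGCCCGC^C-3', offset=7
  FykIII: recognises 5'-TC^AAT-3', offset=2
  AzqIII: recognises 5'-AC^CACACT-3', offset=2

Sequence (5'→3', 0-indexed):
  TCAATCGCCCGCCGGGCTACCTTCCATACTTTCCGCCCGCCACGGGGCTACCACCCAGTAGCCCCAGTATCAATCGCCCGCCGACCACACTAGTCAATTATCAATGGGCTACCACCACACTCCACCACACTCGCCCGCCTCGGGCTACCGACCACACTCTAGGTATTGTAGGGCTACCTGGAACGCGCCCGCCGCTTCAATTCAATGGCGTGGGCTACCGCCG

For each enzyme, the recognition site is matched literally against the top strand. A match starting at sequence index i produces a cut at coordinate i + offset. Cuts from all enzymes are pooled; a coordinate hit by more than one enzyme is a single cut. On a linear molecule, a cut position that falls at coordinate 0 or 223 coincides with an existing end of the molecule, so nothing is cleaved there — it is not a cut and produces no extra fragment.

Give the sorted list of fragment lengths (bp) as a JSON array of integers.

Scan for sites:
  DwuIX (CCCAGTA, off=5): starts [53, 62] → cuts [58, 67]
  OquII (GGGCTACC, off=4): starts [13, 44, 105, 141, 170, 211] → cuts [17, 48, 109, 145, 174, 215]
  IvoI (CGCCCGCC, off=7): starts [5, 33, 74, 131, 185] → cuts [12, 40, 81, 138, 192]
  FykIII (TCAAT, off=2): starts [0, 69, 93, 100, 196, 201] → cuts [2, 71, 95, 102, 198, 203]
  AzqIII (ACCACACT, off=2): starts [83, 113, 123, 150] → cuts [85, 115, 125, 152]

Pooled cuts: [2, 12, 17, 40, 48, 58, 67, 71, 81, 85, 95, 102, 109, 115, 125, 138, 145, 152, 174, 192, 198, 203, 215]

Fragments:
  [0,2): 2 bp
  [2,12): 10 bp
  [12,17): 5 bp
  [17,40): 23 bp
  [40,48): 8 bp
  [48,58): 10 bp
  [58,67): 9 bp
  [67,71): 4 bp
  [71,81): 10 bp
  [81,85): 4 bp
  [85,95): 10 bp
  [95,102): 7 bp
  [102,109): 7 bp
  [109,115): 6 bp
  [115,125): 10 bp
  [125,138): 13 bp
  [138,145): 7 bp
  [145,152): 7 bp
  [152,174): 22 bp
  [174,192): 18 bp
  [192,198): 6 bp
  [198,203): 5 bp
  [203,215): 12 bp
  [215,223): 8 bp

[2,4,4,5,5,6,6,7,7,7,7,8,8,9,10,10,10,10,10,12,13,18,22,23]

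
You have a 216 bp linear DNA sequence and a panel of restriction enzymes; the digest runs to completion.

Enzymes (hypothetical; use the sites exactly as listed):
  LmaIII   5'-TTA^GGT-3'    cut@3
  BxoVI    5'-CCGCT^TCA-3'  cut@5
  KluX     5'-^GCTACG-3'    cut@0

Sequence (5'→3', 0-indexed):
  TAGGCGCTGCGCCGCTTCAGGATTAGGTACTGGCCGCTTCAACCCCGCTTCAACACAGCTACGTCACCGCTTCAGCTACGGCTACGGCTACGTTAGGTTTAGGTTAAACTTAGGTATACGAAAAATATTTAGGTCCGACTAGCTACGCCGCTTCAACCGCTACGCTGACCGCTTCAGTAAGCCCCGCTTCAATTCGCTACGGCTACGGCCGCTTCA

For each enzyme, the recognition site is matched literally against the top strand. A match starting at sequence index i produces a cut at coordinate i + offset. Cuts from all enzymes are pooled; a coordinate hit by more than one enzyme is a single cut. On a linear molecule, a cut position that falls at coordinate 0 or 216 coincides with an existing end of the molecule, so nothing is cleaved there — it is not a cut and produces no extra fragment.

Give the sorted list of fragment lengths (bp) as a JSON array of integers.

[3,3,6,6,6,6,6,7,8,9,9,10,11,11,11,12,13,14,15,15,16,19]

Site scan:
  LmaIII (TTAGGT, off=3): starts [22, 92, 98, 109, 128] → cuts [25, 95, 101, 112, 131]
  BxoVI (CCGCTTCA, off=5): starts [11, 33, 44, 66, 147, 168, 183, 208] → cuts [16, 38, 49, 71, 152, 173, 188, 213]
  KluX (GCTACG, off=0): starts [57, 74, 80, 86, 141, 158, 195, 201] → cuts [57, 74, 80, 86, 141, 158, 195, 201]

All cut coordinates (distinct, sorted): [16, 25, 38, 49, 57, 71, 74, 80, 86, 95, 101, 112, 131, 141, 152, 158, 173, 188, 195, 201, 213]

Fragment lengths:
  [0,16): 16 bp
  [16,25): 9 bp
  [25,38): 13 bp
  [38,49): 11 bp
  [49,57): 8 bp
  [57,71): 14 bp
  [71,74): 3 bp
  [74,80): 6 bp
  [80,86): 6 bp
  [86,95): 9 bp
  [95,101): 6 bp
  [101,112): 11 bp
  [112,131): 19 bp
  [131,141): 10 bp
  [141,152): 11 bp
  [152,158): 6 bp
  [158,173): 15 bp
  [173,188): 15 bp
  [188,195): 7 bp
  [195,201): 6 bp
  [201,213): 12 bp
  [213,216): 3 bp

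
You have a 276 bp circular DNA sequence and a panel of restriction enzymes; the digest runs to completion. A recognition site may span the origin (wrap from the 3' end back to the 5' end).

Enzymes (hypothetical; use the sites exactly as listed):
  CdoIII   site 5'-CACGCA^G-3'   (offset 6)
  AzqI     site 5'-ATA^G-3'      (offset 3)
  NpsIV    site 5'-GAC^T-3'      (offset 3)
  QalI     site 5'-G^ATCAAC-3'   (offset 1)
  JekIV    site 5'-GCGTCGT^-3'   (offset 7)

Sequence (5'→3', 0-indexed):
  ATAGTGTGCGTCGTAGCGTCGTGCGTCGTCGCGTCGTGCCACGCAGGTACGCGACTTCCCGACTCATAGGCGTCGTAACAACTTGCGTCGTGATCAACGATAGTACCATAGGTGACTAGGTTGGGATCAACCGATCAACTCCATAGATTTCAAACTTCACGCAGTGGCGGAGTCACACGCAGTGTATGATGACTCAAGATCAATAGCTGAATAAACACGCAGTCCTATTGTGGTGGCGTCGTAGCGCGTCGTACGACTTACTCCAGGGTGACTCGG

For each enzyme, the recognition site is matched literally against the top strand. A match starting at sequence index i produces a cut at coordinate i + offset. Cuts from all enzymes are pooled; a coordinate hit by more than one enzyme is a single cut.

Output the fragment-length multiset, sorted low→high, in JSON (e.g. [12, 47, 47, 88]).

Site scan:
  CdoIII CACGCAG/6: at [39, 157, 175, 215] ⇒ [45, 163, 181, 221]
  AzqI ATAG/3: at [0, 65, 99, 107, 142, 202] ⇒ [3, 68, 102, 110, 145, 205]
  NpsIV GACT/3: at [52, 60, 113, 190, 254, 269] ⇒ [55, 63, 116, 193, 257, 272]
  QalI GATCAAC/1: at [91, 124, 132] ⇒ [92, 125, 133]
  JekIV GCGTCGT/7: at [7, 15, 22, 30, 69, 84, 235, 245] ⇒ [14, 22, 29, 37, 76, 91, 242, 252]

All cut coordinates (distinct, sorted): [3, 14, 22, 29, 37, 45, 55, 63, 68, 76, 91, 92, 102, 110, 116, 125, 133, 145, 163, 181, 193, 205, 221, 242, 252, 257, 272]

Fragments:
  3→14: 11 bp
  14→22: 8 bp
  22→29: 7 bp
  29→37: 8 bp
  37→45: 8 bp
  45→55: 10 bp
  55→63: 8 bp
  63→68: 5 bp
  68→76: 8 bp
  76→91: 15 bp
  91→92: 1 bp
  92→102: 10 bp
  102→110: 8 bp
  110→116: 6 bp
  116→125: 9 bp
  125→133: 8 bp
  133→145: 12 bp
  145→163: 18 bp
  163→181: 18 bp
  181→193: 12 bp
  193→205: 12 bp
  205→221: 16 bp
  221→242: 21 bp
  242→252: 10 bp
  252→257: 5 bp
  257→272: 15 bp
  272→3 (wrap): 276-272+3 = 7 bp

[1,5,5,6,7,7,8,8,8,8,8,8,8,9,10,10,10,11,12,12,12,15,15,16,18,18,21]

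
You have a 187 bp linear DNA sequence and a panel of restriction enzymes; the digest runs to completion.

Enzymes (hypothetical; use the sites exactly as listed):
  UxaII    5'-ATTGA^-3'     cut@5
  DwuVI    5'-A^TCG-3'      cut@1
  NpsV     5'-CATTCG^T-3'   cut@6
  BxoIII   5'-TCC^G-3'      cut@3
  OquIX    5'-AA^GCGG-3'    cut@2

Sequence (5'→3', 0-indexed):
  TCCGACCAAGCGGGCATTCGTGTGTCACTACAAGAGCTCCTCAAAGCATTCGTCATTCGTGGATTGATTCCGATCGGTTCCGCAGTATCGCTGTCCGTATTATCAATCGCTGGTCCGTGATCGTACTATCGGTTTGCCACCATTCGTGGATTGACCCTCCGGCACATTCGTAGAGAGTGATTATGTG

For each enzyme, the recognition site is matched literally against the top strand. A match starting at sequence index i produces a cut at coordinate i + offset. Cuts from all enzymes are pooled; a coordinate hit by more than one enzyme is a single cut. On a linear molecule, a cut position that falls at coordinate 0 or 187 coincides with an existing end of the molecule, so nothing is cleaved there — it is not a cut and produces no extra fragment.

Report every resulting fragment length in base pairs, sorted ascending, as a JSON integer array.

Site scan:
  UxaII (ATTGA, off=5): starts [62, 149] → cuts [67, 154]
  DwuVI (ATCG, off=1): starts [72, 86, 105, 119, 127] → cuts [73, 87, 106, 120, 128]
  NpsV (CATTCGT, off=6): starts [14, 46, 53, 140, 164] → cuts [20, 52, 59, 146, 170]
  BxoIII (TCCG, off=3): starts [0, 68, 78, 93, 113, 157] → cuts [3, 71, 81, 96, 116, 160]
  OquIX (AAGCGG, off=2): starts [7] → cuts [9]

All cut coordinates (distinct, sorted): [3, 9, 20, 52, 59, 67, 71, 73, 81, 87, 96, 106, 116, 120, 128, 146, 154, 160, 170]

Fragments:
  [0,3): 3 bp
  [3,9): 6 bp
  [9,20): 11 bp
  [20,52): 32 bp
  [52,59): 7 bp
  [59,67): 8 bp
  [67,71): 4 bp
  [71,73): 2 bp
  [73,81): 8 bp
  [81,87): 6 bp
  [87,96): 9 bp
  [96,106): 10 bp
  [106,116): 10 bp
  [116,120): 4 bp
  [120,128): 8 bp
  [128,146): 18 bp
  [146,154): 8 bp
  [154,160): 6 bp
  [160,170): 10 bp
  [170,187): 17 bp

[2,3,4,4,6,6,6,7,8,8,8,8,9,10,10,10,11,17,18,32]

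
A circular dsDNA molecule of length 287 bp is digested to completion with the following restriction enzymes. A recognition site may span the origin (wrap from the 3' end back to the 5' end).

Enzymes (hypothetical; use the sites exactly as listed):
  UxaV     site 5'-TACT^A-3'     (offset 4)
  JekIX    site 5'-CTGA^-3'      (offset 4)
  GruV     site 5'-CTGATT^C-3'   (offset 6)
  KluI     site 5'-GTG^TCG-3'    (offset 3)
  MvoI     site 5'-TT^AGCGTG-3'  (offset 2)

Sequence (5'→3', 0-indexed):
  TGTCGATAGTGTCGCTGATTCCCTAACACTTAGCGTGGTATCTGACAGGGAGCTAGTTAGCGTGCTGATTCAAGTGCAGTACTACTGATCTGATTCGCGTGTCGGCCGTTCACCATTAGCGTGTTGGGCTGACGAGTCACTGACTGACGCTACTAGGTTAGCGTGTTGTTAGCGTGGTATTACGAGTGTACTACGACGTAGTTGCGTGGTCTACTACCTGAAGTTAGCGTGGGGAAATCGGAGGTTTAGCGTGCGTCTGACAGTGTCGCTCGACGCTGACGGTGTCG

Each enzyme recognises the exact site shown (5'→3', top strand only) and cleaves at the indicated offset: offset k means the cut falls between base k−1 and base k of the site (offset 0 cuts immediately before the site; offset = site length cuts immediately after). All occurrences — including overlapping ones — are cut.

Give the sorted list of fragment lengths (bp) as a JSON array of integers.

[2,2,2,4,4,5,5,5,5,5,5,6,6,7,7,9,10,11,11,11,13,13,13,14,14,15,16,22,22,23]

Scan for sites:
  UxaV (TACTA, off=4): starts [79, 150, 188, 211] → cuts [83, 154, 192, 215]
  JekIX (CTGA, off=4): starts [14, 41, 64, 84, 89, 128, 139, 143, 217, 256, 275] → cuts [18, 45, 68, 88, 93, 132, 143, 147, 221, 260, 279]
  GruV (CTGATTC, off=6): starts [14, 64, 89] → cuts [20, 70, 95]
  KluI (GTGTCG, off=3): starts [8, 98, 262, 281, 286] → cuts [2, 11, 101, 265, 284]
  MvoI (TTAGCGTG, off=2): starts [29, 56, 115, 157, 168, 223, 245] → cuts [31, 58, 117, 159, 170, 225, 247]

Pooled cuts: [2, 11, 18, 20, 31, 45, 58, 68, 70, 83, 88, 93, 95, 101, 117, 132, 143, 147, 154, 159, 170, 192, 215, 221, 225, 247, 260, 265, 279, 284]

Fragments:
  2→11: 9 bp
  11→18: 7 bp
  18→20: 2 bp
  20→31: 11 bp
  31→45: 14 bp
  45→58: 13 bp
  58→68: 10 bp
  68→70: 2 bp
  70→83: 13 bp
  83→88: 5 bp
  88→93: 5 bp
  93→95: 2 bp
  95→101: 6 bp
  101→117: 16 bp
  117→132: 15 bp
  132→143: 11 bp
  143→147: 4 bp
  147→154: 7 bp
  154→159: 5 bp
  159→170: 11 bp
  170→192: 22 bp
  192→215: 23 bp
  215→221: 6 bp
  221→225: 4 bp
  225→247: 22 bp
  247→260: 13 bp
  260→265: 5 bp
  265→279: 14 bp
  279→284: 5 bp
  284→2 (wrap): 287-284+2 = 5 bp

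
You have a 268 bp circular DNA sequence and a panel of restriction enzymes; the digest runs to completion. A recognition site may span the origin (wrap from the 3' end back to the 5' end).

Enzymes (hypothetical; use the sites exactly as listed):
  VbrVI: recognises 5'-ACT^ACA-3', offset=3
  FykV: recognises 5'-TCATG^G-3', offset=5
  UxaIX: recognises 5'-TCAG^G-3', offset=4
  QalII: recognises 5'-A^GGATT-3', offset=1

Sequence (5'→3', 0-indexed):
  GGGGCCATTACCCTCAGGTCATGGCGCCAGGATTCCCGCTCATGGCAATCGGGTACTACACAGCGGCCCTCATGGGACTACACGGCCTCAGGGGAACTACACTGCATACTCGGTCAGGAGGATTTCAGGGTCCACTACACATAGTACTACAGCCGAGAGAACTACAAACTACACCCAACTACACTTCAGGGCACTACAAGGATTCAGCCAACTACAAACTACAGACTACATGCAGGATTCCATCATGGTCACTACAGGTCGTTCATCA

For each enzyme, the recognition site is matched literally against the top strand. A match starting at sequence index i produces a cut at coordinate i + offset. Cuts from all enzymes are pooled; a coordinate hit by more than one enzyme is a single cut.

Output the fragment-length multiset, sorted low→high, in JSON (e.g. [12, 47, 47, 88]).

Scan for sites:
  VbrVI (ACTACA, off=3): starts [54, 76, 95, 133, 145, 160, 167, 177, 192, 210, 217, 224, 250] → cuts [57, 79, 98, 136, 148, 163, 170, 180, 195, 213, 220, 227, 253]
  FykV (TCATGG, off=5): starts [18, 39, 69, 242] → cuts [23, 44, 74, 247]
  UxaIX (TCAGG, off=4): starts [13, 87, 113, 124, 185, 265] → cuts [1, 17, 91, 117, 128, 189]
  QalII (AGGATT, off=1): starts [28, 118, 198, 233] → cuts [29, 119, 199, 234]

Pooled cuts: [1, 17, 23, 29, 44, 57, 74, 79, 91, 98, 117, 119, 128, 136, 148, 163, 170, 180, 189, 195, 199, 213, 220, 227, 234, 247, 253]

Fragment lengths:
  1→17: 16 bp
  17→23: 6 bp
  23→29: 6 bp
  29→44: 15 bp
  44→57: 13 bp
  57→74: 17 bp
  74→79: 5 bp
  79→91: 12 bp
  91→98: 7 bp
  98→117: 19 bp
  117→119: 2 bp
  119→128: 9 bp
  128→136: 8 bp
  136→148: 12 bp
  148→163: 15 bp
  163→170: 7 bp
  170→180: 10 bp
  180→189: 9 bp
  189→195: 6 bp
  195→199: 4 bp
  199→213: 14 bp
  213→220: 7 bp
  220→227: 7 bp
  227→234: 7 bp
  234→247: 13 bp
  247→253: 6 bp
  253→1 (wrap): 268-253+1 = 16 bp

[2,4,5,6,6,6,6,7,7,7,7,7,8,9,9,10,12,12,13,13,14,15,15,16,16,17,19]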